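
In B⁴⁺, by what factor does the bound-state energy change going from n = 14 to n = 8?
3.062500

Using E_n = -13.6057 Z² / n² eV with Z = 5:

E_8 = -13.6057 × 5² / 8² = -340.1425 / 64 = -5.314726562500 eV
E_14 = -13.6057 × 5² / 14² = -340.1425 / 196 = -1.735420918367 eV

The ratio is:
E_8/E_14 = (-5.314726562500) / (-1.735420918367)
E_8/E_14 = (-340.1425/64) / (-340.1425/196)
E_8/E_14 = 196/64
E_8/E_14 = 3.062500
(Note: the Z² factors cancel in the ratio.)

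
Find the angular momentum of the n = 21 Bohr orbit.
2.215e-33 J·s (or 21ℏ)

In the Bohr model, angular momentum is quantized:
L = nℏ

where ℏ = h/(2π) = 1.05457e-34 J·s

For n = 21:
L = 21 × 1.05457e-34 J·s
L = 2.215e-33 J·s

This can also be written as L = 21ℏ.
The angular momentum is an integer multiple of the reduced Planck constant.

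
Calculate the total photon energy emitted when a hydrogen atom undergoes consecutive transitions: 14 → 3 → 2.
3.332 eV

The energy levels of hydrogen are E_n = -13.6057 / n² eV.

First transition (14 → 3):
ΔE₁ = |E_3 - E_14|
ΔE₁ = |-1.511744444 - (-0.069416837)| = 1.442328 eV

Second transition (3 → 2):
ΔE₂ = |E_2 - E_3|
ΔE₂ = |-3.401425000 - (-1.511744444)| = 1.889681 eV

Total energy released:
E_total = ΔE₁ + ΔE₂ = 1.442328 + 1.889681 = 3.332 eV

Note: This equals the direct transition 14 → 2: 3.332 eV ✓
Energy is conserved regardless of the path taken.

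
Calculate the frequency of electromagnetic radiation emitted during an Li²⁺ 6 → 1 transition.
2.8786e+16 Hz

First, find the transition energy:
E_6 = -13.6057 × 3² / 6² = -3.4014250 eV
E_1 = -13.6057 × 3² / 1² = -122.4513000 eV
|ΔE| = |E_1 - E_6| = 119.0498750 eV

Convert to Joules: E = 119.0498750 eV × (1.602177 × 10⁻¹⁹ J/eV) = 1.907390e-17 J

Using E = hf:
f = E/h = 1.907390e-17 J / (6.62607 × 10⁻³⁴ J·s)
f = 2.8786e+16 Hz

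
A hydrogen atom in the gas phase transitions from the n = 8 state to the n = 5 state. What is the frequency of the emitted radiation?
8.0190e+13 Hz

First, find the transition energy:
E_8 = -13.6057 / 8² = -0.21258906 eV
E_5 = -13.6057 / 5² = -0.54422800 eV
|ΔE| = |E_5 - E_8| = 0.33163894 eV

Convert to Joules: E = 0.33163894 eV × (1.602177 × 10⁻¹⁹ J/eV) = 5.313443e-20 J

Using E = hf:
f = E/h = 5.313443e-20 J / (6.62607 × 10⁻³⁴ J·s)
f = 8.0190e+13 Hz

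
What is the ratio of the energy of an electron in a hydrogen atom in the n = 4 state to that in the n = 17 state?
18.0625

Using E_n = -13.6057 Z² / n² eV with Z = 1:

E_4 = -13.6057 / 4² = -13.6057 / 16 = -0.85035625 eV
E_17 = -13.6057 / 17² = -13.6057 / 289 = -0.04707855 eV

The ratio is:
E_4/E_17 = (-0.85035625) / (-0.04707855)
E_4/E_17 = (-13.6057/16) / (-13.6057/289)
E_4/E_17 = 289/16
E_4/E_17 = 18.0625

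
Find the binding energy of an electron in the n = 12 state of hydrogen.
0.09448 eV

The ionization energy is the energy needed to remove the electron completely (n → ∞).

For hydrogen, E_n = -13.6057 eV / n².

At n = 12: E_12 = -13.6057 / 12² = -0.09448403 eV
At n = ∞: E_∞ = 0 eV

Ionization energy = E_∞ - E_12 = 0 - (-0.09448403) = 0.09448403 eV
Ionization energy ≈ 0.09448 eV

This is also called the binding energy of the electron in state n = 12.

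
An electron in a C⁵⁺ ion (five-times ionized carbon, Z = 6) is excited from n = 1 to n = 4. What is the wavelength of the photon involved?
2.7000 nm

First, find the transition energy using E_n = -13.6057 Z² / n² eV:
E_1 = -13.6057 × 6² / 1² = -489.805200 eV
E_4 = -13.6057 × 6² / 4² = -30.612825 eV

Photon energy: |ΔE| = |E_4 - E_1| = 459.192375 eV

Convert to wavelength using E = hc/λ with hc = 1239.84 eV·nm:
λ = hc/E = 1239.84 eV·nm / 459.192375 eV
λ = 2.7000 nm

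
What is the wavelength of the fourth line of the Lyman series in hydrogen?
94.923 nm

The lines of a series are numbered from the longest wavelength (smallest ΔE) outward; the fourth line is the transition from n = n_f + 4 to n_f.
The Lyman series has all transitions ending at n_f = 1.

For H, the fourth line (δ-line) is the jump from n = 5 to n = 1:
E_5 = -13.6057 / 5² = -0.54423 eV
E_1 = -13.6057 / 1² = -13.60570 eV
ΔE = E_5 - E_1 = 13.06147 eV

λ = hc/E = 1239.84 eV·nm / 13.06147 eV
λ = 94.923 nm

This is the δ-line of the Lyman series in H.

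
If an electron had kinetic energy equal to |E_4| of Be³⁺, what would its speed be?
2.19e+06 m/s (or 0.730% of c)

The binding energy at n = 4 for Be³⁺ is:
E_4 = -13.6057 × 4²/4² = -13.60570 eV
|E_4| = 13.60570 eV

Convert to Joules:
KE = 13.60570 eV × (1.602177 × 10⁻¹⁹ J/eV) = 2.1799e-18 J

Using KE = ½mv²:
v = √(2·KE/m_e)
v = √(2 × 2.1799e-18 J / 9.10938 × 10⁻³¹ kg)
v = 2.19e+06 m/s

This is approximately 0.730% the speed of light.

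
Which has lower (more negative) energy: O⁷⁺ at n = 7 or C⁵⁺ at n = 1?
C⁵⁺ at n = 1 (E = -489.80520 eV)

Using E_n = -13.6057 Z² / n² eV:

O⁷⁺ (Z = 8) at n = 7:
E = -13.6057 × 8² / 7² = -13.6057 × 64 / 49 = -17.77071020 eV

C⁵⁺ (Z = 6) at n = 1:
E = -13.6057 × 6² / 1² = -13.6057 × 36 / 1 = -489.80520000 eV

Since -489.80520000 eV < -17.77071020 eV,
C⁵⁺ at n = 1 is more tightly bound (requires more energy to ionize).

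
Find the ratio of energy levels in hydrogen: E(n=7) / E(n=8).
1.31

Using E_n = -13.6057 Z² / n² eV with Z = 1:

E_7 = -13.6057 / 7² = -13.6057 / 49 = -0.27766735 eV
E_8 = -13.6057 / 8² = -13.6057 / 64 = -0.21258906 eV

The ratio is:
E_7/E_8 = (-0.27766735) / (-0.21258906)
E_7/E_8 = (-13.6057/49) / (-13.6057/64)
E_7/E_8 = 64/49
E_7/E_8 = 1.31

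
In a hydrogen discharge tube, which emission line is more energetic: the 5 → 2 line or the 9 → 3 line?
5 → 2

Calculate the energy for each transition:

Transition 5 → 2:
ΔE₁ = |E_2 - E_5| = |-13.6057/2² - (-13.6057/5²)|
ΔE₁ = |-3.4014250000 - (-0.5442280000)| = 2.8571970 eV

Transition 9 → 3:
ΔE₂ = |E_3 - E_9| = |-13.6057/3² - (-13.6057/9²)|
ΔE₂ = |-1.5117444444 - (-0.1679716049)| = 1.3437728 eV

Since 2.8571970 eV > 1.3437728 eV, the transition 5 → 2 emits the more energetic photon.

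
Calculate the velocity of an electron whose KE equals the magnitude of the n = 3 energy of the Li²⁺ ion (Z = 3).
2.19e+06 m/s (or 0.72974% of c)

The binding energy at n = 3 for Li²⁺ is:
E_3 = -13.6057 × 3²/3² = -13.6057000 eV
|E_3| = 13.6057000 eV

Convert to Joules:
KE = 13.6057000 eV × (1.602177 × 10⁻¹⁹ J/eV) = 2.1799e-18 J

Using KE = ½mv²:
v = √(2·KE/m_e)
v = √(2 × 2.1799e-18 J / 9.10938 × 10⁻³¹ kg)
v = 2.19e+06 m/s

This is approximately 0.72974% the speed of light.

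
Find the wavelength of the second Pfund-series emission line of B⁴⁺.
186.049964 nm

The lines of a series are numbered from the longest wavelength (smallest ΔE) outward; the second line is the transition from n = n_f + 2 to n_f.
The Pfund series has all transitions ending at n_f = 5.

For B⁴⁺ (Z = 5), the second line (β-line) is the jump from n = 7 to n = 5:
E_7 = -13.6057 × 5² / 7² = -6.9416836735 eV
E_5 = -13.6057 × 5² / 5² = -13.6057000000 eV
ΔE = E_7 - E_5 = 6.6640163265 eV

λ = hc/E = 1239.84 eV·nm / 6.6640163265 eV
λ = 186.049964 nm

This is the β-line of the Pfund series in B⁴⁺.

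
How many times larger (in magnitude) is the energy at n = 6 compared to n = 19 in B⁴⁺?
10.027778

Using E_n = -13.6057 Z² / n² eV with Z = 5:

E_6 = -13.6057 × 5² / 6² = -340.1425 / 36 = -9.448402777778 eV
E_19 = -13.6057 × 5² / 19² = -340.1425 / 361 = -0.942222991690 eV

The ratio is:
E_6/E_19 = (-9.448402777778) / (-0.942222991690)
E_6/E_19 = (-340.1425/36) / (-340.1425/361)
E_6/E_19 = 361/36
E_6/E_19 = 10.027778
(Note: the Z² factors cancel in the ratio.)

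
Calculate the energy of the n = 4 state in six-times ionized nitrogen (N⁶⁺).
-41.6675 eV

For hydrogen-like ions, the energy levels scale with Z²:
E_n = -13.6057 Z² / n² eV

For N⁶⁺ (Z = 7) at n = 4:
E_4 = -13.6057 × 7² / 4²
E_4 = -13.6057 × 49 / 16
E_4 = -666.6793 / 16
E_4 = -41.6675 eV

The energy is 49 times more negative than hydrogen at the same n due to the stronger nuclear charge.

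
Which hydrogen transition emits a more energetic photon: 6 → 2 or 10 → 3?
6 → 2

Calculate the energy for each transition:

Transition 6 → 2:
ΔE₁ = |E_2 - E_6| = |-13.6057/2² - (-13.6057/6²)|
ΔE₁ = |-3.40142500 - (-0.37793611)| = 3.02349 eV

Transition 10 → 3:
ΔE₂ = |E_3 - E_10| = |-13.6057/3² - (-13.6057/10²)|
ΔE₂ = |-1.51174444 - (-0.13605700)| = 1.37569 eV

Since 3.02349 eV > 1.37569 eV, the transition 6 → 2 emits the more energetic photon.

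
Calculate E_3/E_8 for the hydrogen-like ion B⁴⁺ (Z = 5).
7.111

Using E_n = -13.6057 Z² / n² eV with Z = 5:

E_3 = -13.6057 × 5² / 3² = -340.1425 / 9 = -37.793611111 eV
E_8 = -13.6057 × 5² / 8² = -340.1425 / 64 = -5.314726563 eV

The ratio is:
E_3/E_8 = (-37.793611111) / (-5.314726563)
E_3/E_8 = (-340.1425/9) / (-340.1425/64)
E_3/E_8 = 64/9
E_3/E_8 = 7.111
(Note: the Z² factors cancel in the ratio.)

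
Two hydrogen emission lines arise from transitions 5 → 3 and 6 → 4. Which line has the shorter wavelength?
5 → 3

Calculate the energy for each transition:

Transition 5 → 3:
ΔE₁ = |E_3 - E_5| = |-13.6057/3² - (-13.6057/5²)|
ΔE₁ = |-1.511744444444 - (-0.544228000000)| = 0.967516444 eV

Transition 6 → 4:
ΔE₂ = |E_4 - E_6| = |-13.6057/4² - (-13.6057/6²)|
ΔE₂ = |-0.850356250000 - (-0.377936111111)| = 0.472420139 eV

Since 0.967516444 eV > 0.472420139 eV, the transition 5 → 3 emits the more energetic photon.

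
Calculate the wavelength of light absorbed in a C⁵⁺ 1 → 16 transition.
2.5412 nm

First, find the transition energy using E_n = -13.6057 Z² / n² eV:
E_1 = -13.6057 × 6² / 1² = -489.805200 eV
E_16 = -13.6057 × 6² / 16² = -1.913302 eV

Photon energy: |ΔE| = |E_16 - E_1| = 487.891898 eV

Convert to wavelength using E = hc/λ with hc = 1239.84 eV·nm:
λ = hc/E = 1239.84 eV·nm / 487.891898 eV
λ = 2.5412 nm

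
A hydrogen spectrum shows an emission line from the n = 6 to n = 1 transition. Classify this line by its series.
Lyman series

The spectral series in hydrogen are named based on the final (lower) energy level:
- Lyman series: n_final = 1 (ultraviolet)
- Balmer series: n_final = 2 (visible/near-UV)
- Paschen series: n_final = 3 (infrared)
- Brackett series: n_final = 4 (infrared)
- Pfund series: n_final = 5 (far infrared)

Since this transition ends at n = 1, it belongs to the Lyman series.

For reference, this 6 → 1 line has photon energy
ΔE = 13.6057 eV × (1/1² - 1/6²) = 13.227764 eV,
corresponding to wavelength λ = hc/ΔE = 1239.84 eV·nm / 13.227764 eV = 93.7301 nm in the ultraviolet region.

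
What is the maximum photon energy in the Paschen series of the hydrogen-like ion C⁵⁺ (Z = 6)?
54.42280 eV

The series limit corresponds to the transition from n = ∞ to n = 3.
This is the highest energy (shortest wavelength) transition in the Paschen series.

E_∞ = 0 eV
E_3 = -13.6057 × 6² / 3² = -54.42280 eV

Energy at series limit:
ΔE = E_∞ - E_3 = 0 - (-54.42280) = 54.42280 eV

This energy equals the ionization energy from the n = 3 state of C⁵⁺.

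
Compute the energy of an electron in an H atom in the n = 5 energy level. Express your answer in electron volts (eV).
-0.544228 eV

The energy levels of a hydrogen-like atom are given by:
E_n = -13.6057 eV / n²

For n = 5:
E_5 = -13.6057 eV / 5²
E_5 = -13.6057 eV / 25
E_5 = -0.544228 eV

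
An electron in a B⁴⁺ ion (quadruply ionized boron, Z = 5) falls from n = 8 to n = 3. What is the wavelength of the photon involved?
38.17372 nm

First, find the transition energy using E_n = -13.6057 Z² / n² eV:
E_8 = -13.6057 × 5² / 8² = -5.3147266 eV
E_3 = -13.6057 × 5² / 3² = -37.7936111 eV

Photon energy: |ΔE| = |E_3 - E_8| = 32.4788845 eV

Convert to wavelength using E = hc/λ with hc = 1239.84 eV·nm:
λ = hc/E = 1239.84 eV·nm / 32.4788845 eV
λ = 38.17372 nm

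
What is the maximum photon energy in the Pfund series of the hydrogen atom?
0.54 eV

The series limit corresponds to the transition from n = ∞ to n = 5.
This is the highest energy (shortest wavelength) transition in the Pfund series.

E_∞ = 0 eV
E_5 = -13.6057 / 5² = -0.54 eV

Energy at series limit:
ΔE = E_∞ - E_5 = 0 - (-0.54) = 0.54 eV

This energy equals the ionization energy from the n = 5 state of hydrogen.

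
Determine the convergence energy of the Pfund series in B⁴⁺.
13.60570 eV

The series limit corresponds to the transition from n = ∞ to n = 5.
This is the highest energy (shortest wavelength) transition in the Pfund series.

E_∞ = 0 eV
E_5 = -13.6057 × 5² / 5² = -13.60570 eV

Energy at series limit:
ΔE = E_∞ - E_5 = 0 - (-13.60570) = 13.60570 eV

This energy equals the ionization energy from the n = 5 state of B⁴⁺.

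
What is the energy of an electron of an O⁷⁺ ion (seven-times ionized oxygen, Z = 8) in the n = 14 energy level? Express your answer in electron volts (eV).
-4.4427 eV

The energy levels of a hydrogen-like atom are given by:
E_n = -13.6057 Z² / n² eV  (with Z = 8 for O⁷⁺)

For n = 14:
E_14 = -13.6057 × 8² / 14²
E_14 = -13.6057 × 64 / 196
E_14 = -4.4427 eV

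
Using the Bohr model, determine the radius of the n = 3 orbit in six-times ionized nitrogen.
0.06804 nm (or 0.68037 Å)

The Bohr radius formula is:
r_n = n² a₀ / Z

where a₀ = 0.05291772 nm is the Bohr radius.

For N⁶⁺ (Z = 7) at n = 3:
r_3 = 3² × 0.05291772 nm / 7
r_3 = 9 × 0.05291772 nm / 7
r_3 = 0.476259 nm / 7
r_3 = 0.06804 nm

The electron orbits at approximately 0.06804 nm from the nucleus.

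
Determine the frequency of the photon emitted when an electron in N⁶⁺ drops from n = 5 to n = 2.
3.39e+16 Hz

First, find the transition energy:
E_5 = -13.6057 × 7² / 5² = -26.6671720 eV
E_2 = -13.6057 × 7² / 2² = -166.6698250 eV
|ΔE| = |E_2 - E_5| = 140.0026530 eV

Convert to Joules: E = 140.0026530 eV × (1.602177 × 10⁻¹⁹ J/eV) = 2.2431e-17 J

Using E = hf:
f = E/h = 2.2431e-17 J / (6.62607 × 10⁻³⁴ J·s)
f = 3.39e+16 Hz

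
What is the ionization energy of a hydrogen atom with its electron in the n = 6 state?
0.38 eV

The ionization energy is the energy needed to remove the electron completely (n → ∞).

For hydrogen, E_n = -13.6057 eV / n².

At n = 6: E_6 = -13.6057 / 6² = -0.37794 eV
At n = ∞: E_∞ = 0 eV

Ionization energy = E_∞ - E_6 = 0 - (-0.37794) = 0.37794 eV
Ionization energy ≈ 0.38 eV

This is also called the binding energy of the electron in state n = 6.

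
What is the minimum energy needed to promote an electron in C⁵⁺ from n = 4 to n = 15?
28.436 eV

The energy levels of a hydrogen-like atom are E_n = -13.6057 Z² eV / n².

Energy at n = 4: E_4 = -13.6057 × 6² / 4² = -30.612825 eV
Energy at n = 15: E_15 = -13.6057 × 6² / 15² = -2.176912 eV

The excitation energy is the difference:
ΔE = E_15 - E_4
ΔE = -2.176912 - (-30.612825)
ΔE = 28.436 eV

Since this is positive, energy must be absorbed (photon absorption).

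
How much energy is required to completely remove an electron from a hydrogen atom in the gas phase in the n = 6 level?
0.37794 eV

The ionization energy is the energy needed to remove the electron completely (n → ∞).

For hydrogen, E_n = -13.6057 eV / n².

At n = 6: E_6 = -13.6057 / 6² = -0.37793611 eV
At n = ∞: E_∞ = 0 eV

Ionization energy = E_∞ - E_6 = 0 - (-0.37793611) = 0.37793611 eV
Ionization energy ≈ 0.37794 eV

This is also called the binding energy of the electron in state n = 6.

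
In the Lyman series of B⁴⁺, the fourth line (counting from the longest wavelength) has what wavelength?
3.79694 nm

The lines of a series are numbered from the longest wavelength (smallest ΔE) outward; the fourth line is the transition from n = n_f + 4 to n_f.
The Lyman series has all transitions ending at n_f = 1.

For B⁴⁺ (Z = 5), the fourth line (δ-line) is the jump from n = 5 to n = 1:
E_5 = -13.6057 × 5² / 5² = -13.6057000 eV
E_1 = -13.6057 × 5² / 1² = -340.1425000 eV
ΔE = E_5 - E_1 = 326.5368000 eV

λ = hc/E = 1239.84 eV·nm / 326.5368000 eV
λ = 3.79694 nm

This is the δ-line of the Lyman series in B⁴⁺.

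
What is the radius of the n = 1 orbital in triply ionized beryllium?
0.013229 nm (or 0.132294 Å)

The Bohr radius formula is:
r_n = n² a₀ / Z

where a₀ = 0.052917721 nm is the Bohr radius.

For Be³⁺ (Z = 4) at n = 1:
r_1 = 1² × 0.052917721 nm / 4
r_1 = 1 × 0.052917721 nm / 4
r_1 = 0.0529177 nm / 4
r_1 = 0.013229 nm

The electron orbits at approximately 0.013229 nm from the nucleus.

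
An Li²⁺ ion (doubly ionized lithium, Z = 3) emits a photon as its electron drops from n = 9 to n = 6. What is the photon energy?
1.8897 eV

The energy levels are E_n = -13.6057 Z² eV / n².

Energy at n = 9: E_9 = -13.6057 × 3² / 9² = -1.5117444 eV
Energy at n = 6: E_6 = -13.6057 × 3² / 6² = -3.4014250 eV

For emission (electron falling to lower state), the photon energy is:
E_photon = E_9 - E_6 = |-1.5117444 - (-3.4014250)|
E_photon = 1.8897 eV

This energy is carried away by the emitted photon.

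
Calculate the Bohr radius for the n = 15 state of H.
11.906487 nm (or 119.064872 Å)

The Bohr radius formula is:
r_n = n² a₀ / Z

where a₀ = 0.052917721 nm is the Bohr radius.

For H (Z = 1) at n = 15:
r_15 = 15² × 0.052917721 nm / 1
r_15 = 225 × 0.052917721 nm / 1
r_15 = 11.9064872 nm / 1
r_15 = 11.906487 nm

The electron orbits at approximately 11.906487 nm from the nucleus.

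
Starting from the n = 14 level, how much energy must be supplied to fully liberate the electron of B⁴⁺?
1.7354 eV

The ionization energy is the energy needed to remove the electron completely (n → ∞).

For a hydrogen-like ion with Z = 5, E_n = -13.6057 Z² / n² eV.

At n = 14: E_14 = -13.6057 × 5² / 14² = -1.7354209 eV
At n = ∞: E_∞ = 0 eV

Ionization energy = E_∞ - E_14 = 0 - (-1.7354209) = 1.7354209 eV
Ionization energy ≈ 1.7354 eV

This is also called the binding energy of the electron in state n = 14.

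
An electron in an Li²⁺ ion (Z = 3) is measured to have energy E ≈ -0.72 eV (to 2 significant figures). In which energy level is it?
n = 13

The exact energy levels follow E_n = -13.6057 Z² / n² eV with Z = 3.

The measured value (-0.72 eV) is reported to only 2 significant figures, so we must test candidate n values and see which one matches to that precision.

Candidate energies:
  n = 11:  E = -13.6057 × 3² / 11² = -1.01199 eV
  n = 12:  E = -13.6057 × 3² / 12² = -0.85036 eV
  n = 13:  E = -13.6057 × 3² / 13² = -0.72456 eV  ← matches
  n = 14:  E = -13.6057 × 3² / 14² = -0.62475 eV
  n = 15:  E = -13.6057 × 3² / 15² = -0.54423 eV

Checking against the measurement of -0.72 eV (2 sig figs), only n = 13 agrees:
E_13 = -0.72456 eV, which rounds to -0.72 eV ✓

Therefore n = 13.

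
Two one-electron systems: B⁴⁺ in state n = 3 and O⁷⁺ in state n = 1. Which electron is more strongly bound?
O⁷⁺ at n = 1 (E = -870.765 eV)

Using E_n = -13.6057 Z² / n² eV:

B⁴⁺ (Z = 5) at n = 3:
E = -13.6057 × 5² / 3² = -13.6057 × 25 / 9 = -37.793611 eV

O⁷⁺ (Z = 8) at n = 1:
E = -13.6057 × 8² / 1² = -13.6057 × 64 / 1 = -870.764800 eV

Since -870.764800 eV < -37.793611 eV,
O⁷⁺ at n = 1 is more tightly bound (requires more energy to ionize).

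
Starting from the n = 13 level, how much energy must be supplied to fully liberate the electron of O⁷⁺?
5.1525 eV

The ionization energy is the energy needed to remove the electron completely (n → ∞).

For a hydrogen-like ion with Z = 8, E_n = -13.6057 Z² / n² eV.

At n = 13: E_13 = -13.6057 × 8² / 13² = -5.1524544 eV
At n = ∞: E_∞ = 0 eV

Ionization energy = E_∞ - E_13 = 0 - (-5.1524544) = 5.1524544 eV
Ionization energy ≈ 5.1525 eV

This is also called the binding energy of the electron in state n = 13.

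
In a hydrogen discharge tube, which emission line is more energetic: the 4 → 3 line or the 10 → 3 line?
10 → 3

Calculate the energy for each transition:

Transition 4 → 3:
ΔE₁ = |E_3 - E_4| = |-13.6057/3² - (-13.6057/4²)|
ΔE₁ = |-1.5117444444 - (-0.8503562500)| = 0.6613882 eV

Transition 10 → 3:
ΔE₂ = |E_3 - E_10| = |-13.6057/3² - (-13.6057/10²)|
ΔE₂ = |-1.5117444444 - (-0.1360570000)| = 1.3756874 eV

Since 1.3756874 eV > 0.6613882 eV, the transition 10 → 3 emits the more energetic photon.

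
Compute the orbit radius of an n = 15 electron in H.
11.9065 nm (or 119.0648 Å)

The Bohr radius formula is:
r_n = n² a₀ / Z

where a₀ = 0.0529177 nm is the Bohr radius.

For H (Z = 1) at n = 15:
r_15 = 15² × 0.0529177 nm / 1
r_15 = 225 × 0.0529177 nm / 1
r_15 = 11.90648 nm / 1
r_15 = 11.9065 nm

The electron orbits at approximately 11.9065 nm from the nucleus.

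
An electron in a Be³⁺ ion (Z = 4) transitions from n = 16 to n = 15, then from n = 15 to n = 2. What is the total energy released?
53.57 eV

The energy levels of Be³⁺ are E_n = -13.6057 × 4² / n² eV.

First transition (16 → 15):
ΔE₁ = |E_15 - E_16|
ΔE₁ = |-0.96751644 - (-0.85035625)| = 0.11716 eV

Second transition (15 → 2):
ΔE₂ = |E_2 - E_15|
ΔE₂ = |-54.42280000 - (-0.96751644)| = 53.45528 eV

Total energy released:
E_total = ΔE₁ + ΔE₂ = 0.11716 + 53.45528 = 53.57 eV

Note: This equals the direct transition 16 → 2: 53.57 eV ✓
Energy is conserved regardless of the path taken.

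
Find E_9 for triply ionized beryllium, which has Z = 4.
-2.688 eV

For hydrogen-like ions, the energy levels scale with Z²:
E_n = -13.6057 Z² / n² eV

For Be³⁺ (Z = 4) at n = 9:
E_9 = -13.6057 × 4² / 9²
E_9 = -13.6057 × 16 / 81
E_9 = -217.6912 / 81
E_9 = -2.688 eV

The energy is 16 times more negative than hydrogen at the same n due to the stronger nuclear charge.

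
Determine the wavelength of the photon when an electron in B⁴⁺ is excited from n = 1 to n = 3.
4.101 nm

First, find the transition energy using E_n = -13.6057 Z² / n² eV:
E_1 = -13.6057 × 5² / 1² = -340.14250 eV
E_3 = -13.6057 × 5² / 3² = -37.79361 eV

Photon energy: |ΔE| = |E_3 - E_1| = 302.34889 eV

Convert to wavelength using E = hc/λ with hc = 1239.84 eV·nm:
λ = hc/E = 1239.84 eV·nm / 302.34889 eV
λ = 4.101 nm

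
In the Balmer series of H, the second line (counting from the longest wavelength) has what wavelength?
486.0081 nm

The lines of a series are numbered from the longest wavelength (smallest ΔE) outward; the second line is the transition from n = n_f + 2 to n_f.
The Balmer series has all transitions ending at n_f = 2.

For H, the second line (β-line) is the jump from n = 4 to n = 2:
E_4 = -13.6057 / 4² = -0.85035625 eV
E_2 = -13.6057 / 2² = -3.40142500 eV
ΔE = E_4 - E_2 = 2.55106875 eV

λ = hc/E = 1239.84 eV·nm / 2.55106875 eV
λ = 486.0081 nm

This is the β-line of the Balmer series in H.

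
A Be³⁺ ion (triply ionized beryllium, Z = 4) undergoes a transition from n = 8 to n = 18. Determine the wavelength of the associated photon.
454.23 nm

First, find the transition energy using E_n = -13.6057 Z² / n² eV:
E_8 = -13.6057 × 4² / 8² = -3.401425 eV
E_18 = -13.6057 × 4² / 18² = -0.671886 eV

Photon energy: |ΔE| = |E_18 - E_8| = 2.729539 eV

Convert to wavelength using E = hc/λ with hc = 1239.84 eV·nm:
λ = hc/E = 1239.84 eV·nm / 2.729539 eV
λ = 454.23 nm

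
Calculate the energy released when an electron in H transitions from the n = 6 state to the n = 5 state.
0.17 eV

The energy levels are E_n = -13.6057 eV / n².

Energy at n = 6: E_6 = -13.6057 / 6² = -0.37794 eV
Energy at n = 5: E_5 = -13.6057 / 5² = -0.54423 eV

For emission (electron falling to lower state), the photon energy is:
E_photon = E_6 - E_5 = |-0.37794 - (-0.54423)|
E_photon = 0.17 eV

This energy is carried away by the emitted photon.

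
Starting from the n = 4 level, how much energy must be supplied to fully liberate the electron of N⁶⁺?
41.667456 eV

The ionization energy is the energy needed to remove the electron completely (n → ∞).

For a hydrogen-like ion with Z = 7, E_n = -13.6057 Z² / n² eV.

At n = 4: E_4 = -13.6057 × 7² / 4² = -41.667456250 eV
At n = ∞: E_∞ = 0 eV

Ionization energy = E_∞ - E_4 = 0 - (-41.667456250) = 41.667456250 eV
Ionization energy ≈ 41.667456 eV

This is also called the binding energy of the electron in state n = 4.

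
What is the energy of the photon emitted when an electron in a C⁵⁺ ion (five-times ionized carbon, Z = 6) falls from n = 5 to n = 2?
102.86 eV

The energy levels are E_n = -13.6057 Z² eV / n².

Energy at n = 5: E_5 = -13.6057 × 6² / 5² = -19.59221 eV
Energy at n = 2: E_2 = -13.6057 × 6² / 2² = -122.45130 eV

For emission (electron falling to lower state), the photon energy is:
E_photon = E_5 - E_2 = |-19.59221 - (-122.45130)|
E_photon = 102.86 eV

This energy is carried away by the emitted photon.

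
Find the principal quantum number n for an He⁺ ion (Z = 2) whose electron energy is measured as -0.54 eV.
n = 10

The exact energy levels follow E_n = -13.6057 Z² / n² eV with Z = 2.

The measured value (-0.54 eV) is reported to only 2 significant figures, so we must test candidate n values and see which one matches to that precision.

Candidate energies:
  n = 8:  E = -13.6057 × 2² / 8² = -0.850356 eV
  n = 9:  E = -13.6057 × 2² / 9² = -0.671886 eV
  n = 10:  E = -13.6057 × 2² / 10² = -0.544228 eV  ← matches
  n = 11:  E = -13.6057 × 2² / 11² = -0.449775 eV
  n = 12:  E = -13.6057 × 2² / 12² = -0.377936 eV

Checking against the measurement of -0.54 eV (2 sig figs), only n = 10 agrees:
E_10 = -0.544228 eV, which rounds to -0.54 eV ✓

Therefore n = 10.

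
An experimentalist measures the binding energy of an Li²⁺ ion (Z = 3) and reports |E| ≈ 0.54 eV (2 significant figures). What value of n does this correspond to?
n = 15

The exact energy levels follow E_n = -13.6057 Z² / n² eV with Z = 3.

The measured value (-0.54 eV) is reported to only 2 significant figures, so we must test candidate n values and see which one matches to that precision.

Candidate energies:
  n = 13:  E = -13.6057 × 3² / 13² = -0.72456 eV
  n = 14:  E = -13.6057 × 3² / 14² = -0.62475 eV
  n = 15:  E = -13.6057 × 3² / 15² = -0.54423 eV  ← matches
  n = 16:  E = -13.6057 × 3² / 16² = -0.47833 eV
  n = 17:  E = -13.6057 × 3² / 17² = -0.42371 eV

Checking against the measurement of -0.54 eV (2 sig figs), only n = 15 agrees:
E_15 = -0.54423 eV, which rounds to -0.54 eV ✓

Therefore n = 15.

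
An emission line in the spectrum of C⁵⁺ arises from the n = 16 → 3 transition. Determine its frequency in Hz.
1.270e+16 Hz

First, find the transition energy:
E_16 = -13.6057 × 6² / 16² = -1.913302 eV
E_3 = -13.6057 × 6² / 3² = -54.422800 eV
|ΔE| = |E_3 - E_16| = 52.509498 eV

Convert to Joules: E = 52.509498 eV × (1.602177 × 10⁻¹⁹ J/eV) = 8.41295e-18 J

Using E = hf:
f = E/h = 8.41295e-18 J / (6.62607 × 10⁻³⁴ J·s)
f = 1.270e+16 Hz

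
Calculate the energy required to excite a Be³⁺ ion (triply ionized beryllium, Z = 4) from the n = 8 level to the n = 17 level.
2.648 eV

The energy levels of a hydrogen-like atom are E_n = -13.6057 Z² eV / n².

Energy at n = 8: E_8 = -13.6057 × 4² / 8² = -3.401425 eV
Energy at n = 17: E_17 = -13.6057 × 4² / 17² = -0.753257 eV

The excitation energy is the difference:
ΔE = E_17 - E_8
ΔE = -0.753257 - (-3.401425)
ΔE = 2.648 eV

Since this is positive, energy must be absorbed (photon absorption).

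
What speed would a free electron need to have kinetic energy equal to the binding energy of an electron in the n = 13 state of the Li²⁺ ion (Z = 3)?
5.0485e+05 m/s (or 0.168401% of c)

The binding energy at n = 13 for Li²⁺ is:
E_13 = -13.6057 × 3²/13² = -0.72456391 eV
|E_13| = 0.72456391 eV

Convert to Joules:
KE = 0.72456391 eV × (1.602177 × 10⁻¹⁹ J/eV) = 1.160880e-19 J

Using KE = ½mv²:
v = √(2·KE/m_e)
v = √(2 × 1.160880e-19 J / 9.10938 × 10⁻³¹ kg)
v = 5.0485e+05 m/s

This is approximately 0.168401% the speed of light.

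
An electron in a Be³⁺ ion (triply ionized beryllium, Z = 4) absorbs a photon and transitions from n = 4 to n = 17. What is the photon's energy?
12.852 eV

The energy levels of a hydrogen-like atom are E_n = -13.6057 Z² eV / n².

Energy at n = 4: E_4 = -13.6057 × 4² / 4² = -13.605700 eV
Energy at n = 17: E_17 = -13.6057 × 4² / 17² = -0.753257 eV

The excitation energy is the difference:
ΔE = E_17 - E_4
ΔE = -0.753257 - (-13.605700)
ΔE = 12.852 eV

Since this is positive, energy must be absorbed (photon absorption).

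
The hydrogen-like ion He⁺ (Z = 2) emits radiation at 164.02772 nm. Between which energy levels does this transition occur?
n = 3 → n = 2

First, find the photon energy from the wavelength (hc = 1239.84 eV·nm):
E = hc/λ = 1239.84 eV·nm / 164.02772 nm = 7.5587224 eV

The energy levels of He⁺ satisfy E_n = -13.6057 × 2² / n² eV, so an emission n_i → n_f releases
ΔE = 13.6057 × 2² × (1/n_f² − 1/n_i²) eV.

Setting ΔE equal to the photon energy:
1/n_f² − 1/n_i² = 7.5587224 / (13.6057 × 2²) = 0.13888889

Since 1/n_i² must be positive, we need 1/n_f² > 0.13888889, i.e. n_f ≤ 2. For each allowed n_f, solve n_i = (1/n_f² − 0.13888889)^(−1/2) and check whether it is a whole number:
  n_f = 1: 1/n_i² = 1.00000000 − 0.13888889 = 0.86111111 → n_i = 1.078  (not an integer) ✗
  n_f = 2: 1/n_i² = 0.25000000 − 0.13888889 = 0.11111111 → n_i = 3.000  → integer, n_i = 3 ✓

Only n_f = 2 gives an integer upper level, n_i = 3.

The transition is from n = 3 to n = 2 (emission).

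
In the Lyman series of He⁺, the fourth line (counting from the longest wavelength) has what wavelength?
23.730863 nm

The lines of a series are numbered from the longest wavelength (smallest ΔE) outward; the fourth line is the transition from n = n_f + 4 to n_f.
The Lyman series has all transitions ending at n_f = 1.

For He⁺ (Z = 2), the fourth line (δ-line) is the jump from n = 5 to n = 1:
E_5 = -13.6057 × 2² / 5² = -2.17691200 eV
E_1 = -13.6057 × 2² / 1² = -54.42280000 eV
ΔE = E_5 - E_1 = 52.24588800 eV

λ = hc/E = 1239.84 eV·nm / 52.24588800 eV
λ = 23.730863 nm

This is the δ-line of the Lyman series in He⁺.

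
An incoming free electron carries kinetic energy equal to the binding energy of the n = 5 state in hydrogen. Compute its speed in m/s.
4.38e+05 m/s (or 0.146% of c)

The binding energy at n = 5 for hydrogen is:
E_5 = -13.6057/5² = -0.544228 eV
|E_5| = 0.544228 eV

Convert to Joules:
KE = 0.544228 eV × (1.602177 × 10⁻¹⁹ J/eV) = 8.7195e-20 J

Using KE = ½mv²:
v = √(2·KE/m_e)
v = √(2 × 8.7195e-20 J / 9.10938 × 10⁻³¹ kg)
v = 4.38e+05 m/s

This is approximately 0.146% the speed of light.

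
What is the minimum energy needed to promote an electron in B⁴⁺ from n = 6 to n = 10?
6.046978 eV

The energy levels of a hydrogen-like atom are E_n = -13.6057 Z² eV / n².

Energy at n = 6: E_6 = -13.6057 × 5² / 6² = -9.448402778 eV
Energy at n = 10: E_10 = -13.6057 × 5² / 10² = -3.401425000 eV

The excitation energy is the difference:
ΔE = E_10 - E_6
ΔE = -3.401425000 - (-9.448402778)
ΔE = 6.046978 eV

Since this is positive, energy must be absorbed (photon absorption).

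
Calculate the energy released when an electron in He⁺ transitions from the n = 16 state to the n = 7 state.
0.8981 eV

The energy levels are E_n = -13.6057 Z² eV / n².

Energy at n = 16: E_16 = -13.6057 × 2² / 16² = -0.2125891 eV
Energy at n = 7: E_7 = -13.6057 × 2² / 7² = -1.1106694 eV

For emission (electron falling to lower state), the photon energy is:
E_photon = E_16 - E_7 = |-0.2125891 - (-1.1106694)|
E_photon = 0.8981 eV

This energy is carried away by the emitted photon.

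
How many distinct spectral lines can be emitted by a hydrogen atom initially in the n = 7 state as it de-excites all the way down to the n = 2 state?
15

The electron can occupy levels n = 2, 3, ..., 7 during de-excitation — that is m = 7 - 2 + 1 = 6 distinct levels.

The number of distinct spectral lines equals the number of ways to choose 2 of these m levels (each pair gives one possible emission transition):

Number of lines = m(m-1)/2 = 6×5/2 = 15

These correspond to all possible transitions between the 6 levels:
7 → 6, 7 → 5, 7 → 4, 7 → 3, 7 → 2, 6 → 5, 6 → 4, 6 → 3...

Each transition produces a photon with a unique energy (and thus wavelength). This count does not depend on Z.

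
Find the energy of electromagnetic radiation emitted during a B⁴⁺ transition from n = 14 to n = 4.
19.523485 eV

The energy levels are E_n = -13.6057 Z² eV / n².

Energy at n = 14: E_14 = -13.6057 × 5² / 14² = -1.735420918 eV
Energy at n = 4: E_4 = -13.6057 × 5² / 4² = -21.258906250 eV

For emission (electron falling to lower state), the photon energy is:
E_photon = E_14 - E_4 = |-1.735420918 - (-21.258906250)|
E_photon = 19.523485 eV

This energy is carried away by the emitted photon.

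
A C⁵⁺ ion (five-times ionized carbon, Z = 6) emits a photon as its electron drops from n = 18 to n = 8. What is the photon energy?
6.1415 eV

The energy levels are E_n = -13.6057 Z² eV / n².

Energy at n = 18: E_18 = -13.6057 × 6² / 18² = -1.5117444 eV
Energy at n = 8: E_8 = -13.6057 × 6² / 8² = -7.6532063 eV

For emission (electron falling to lower state), the photon energy is:
E_photon = E_18 - E_8 = |-1.5117444 - (-7.6532063)|
E_photon = 6.1415 eV

This energy is carried away by the emitted photon.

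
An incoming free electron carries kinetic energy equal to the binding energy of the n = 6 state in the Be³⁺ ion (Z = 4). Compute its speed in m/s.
1.46e+06 m/s (or 0.486% of c)

The binding energy at n = 6 for Be³⁺ is:
E_6 = -13.6057 × 4²/6² = -6.04698 eV
|E_6| = 6.04698 eV

Convert to Joules:
KE = 6.04698 eV × (1.602177 × 10⁻¹⁹ J/eV) = 9.6883e-19 J

Using KE = ½mv²:
v = √(2·KE/m_e)
v = √(2 × 9.6883e-19 J / 9.10938 × 10⁻³¹ kg)
v = 1.46e+06 m/s

This is approximately 0.486% the speed of light.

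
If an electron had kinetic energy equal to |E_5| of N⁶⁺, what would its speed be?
3.063e+06 m/s (or 1.02% of c)

The binding energy at n = 5 for N⁶⁺ is:
E_5 = -13.6057 × 7²/5² = -26.66717 eV
|E_5| = 26.66717 eV

Convert to Joules:
KE = 26.66717 eV × (1.602177 × 10⁻¹⁹ J/eV) = 4.27255e-18 J

Using KE = ½mv²:
v = √(2·KE/m_e)
v = √(2 × 4.27255e-18 J / 9.10938 × 10⁻³¹ kg)
v = 3.063e+06 m/s

This is approximately 1.02% the speed of light.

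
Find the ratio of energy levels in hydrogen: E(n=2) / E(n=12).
36.00

Using E_n = -13.6057 Z² / n² eV with Z = 1:

E_2 = -13.6057 / 2² = -13.6057 / 4 = -3.40142500 eV
E_12 = -13.6057 / 12² = -13.6057 / 144 = -0.09448403 eV

The ratio is:
E_2/E_12 = (-3.40142500) / (-0.09448403)
E_2/E_12 = (-13.6057/4) / (-13.6057/144)
E_2/E_12 = 144/4
E_2/E_12 = 36.00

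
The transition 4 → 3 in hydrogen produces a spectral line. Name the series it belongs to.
Paschen series

The spectral series in hydrogen are named based on the final (lower) energy level:
- Lyman series: n_final = 1 (ultraviolet)
- Balmer series: n_final = 2 (visible/near-UV)
- Paschen series: n_final = 3 (infrared)
- Brackett series: n_final = 4 (infrared)
- Pfund series: n_final = 5 (far infrared)

Since this transition ends at n = 3, it belongs to the Paschen series.

For reference, this 4 → 3 line has photon energy
ΔE = 13.6057 eV × (1/3² - 1/4²) = 0.66138819444 eV,
corresponding to wavelength λ = hc/ΔE = 1239.84 eV·nm / 0.66138819444 eV = 1874.60256 nm in the infrared region.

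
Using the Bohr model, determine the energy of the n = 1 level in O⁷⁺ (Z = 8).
-870.76 eV

For hydrogen-like ions, the energy levels scale with Z²:
E_n = -13.6057 Z² / n² eV

For O⁷⁺ (Z = 8) at n = 1:
E_1 = -13.6057 × 8² / 1²
E_1 = -13.6057 × 64 / 1
E_1 = -870.7648 / 1
E_1 = -870.76 eV

The energy is 64 times more negative than hydrogen at the same n due to the stronger nuclear charge.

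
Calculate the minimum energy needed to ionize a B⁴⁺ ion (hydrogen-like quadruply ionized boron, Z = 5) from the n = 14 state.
1.735 eV

The ionization energy is the energy needed to remove the electron completely (n → ∞).

For a hydrogen-like ion with Z = 5, E_n = -13.6057 Z² / n² eV.

At n = 14: E_14 = -13.6057 × 5² / 14² = -1.735421 eV
At n = ∞: E_∞ = 0 eV

Ionization energy = E_∞ - E_14 = 0 - (-1.735421) = 1.735421 eV
Ionization energy ≈ 1.735 eV

This is also called the binding energy of the electron in state n = 14.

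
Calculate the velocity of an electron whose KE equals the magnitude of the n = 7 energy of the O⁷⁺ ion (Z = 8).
2.50022e+06 m/s (or 0.834% of c)

The binding energy at n = 7 for O⁷⁺ is:
E_7 = -13.6057 × 8²/7² = -17.7707102 eV
|E_7| = 17.7707102 eV

Convert to Joules:
KE = 17.7707102 eV × (1.602177 × 10⁻¹⁹ J/eV) = 2.8471823e-18 J

Using KE = ½mv²:
v = √(2·KE/m_e)
v = √(2 × 2.8471823e-18 J / 9.10938 × 10⁻³¹ kg)
v = 2.50022e+06 m/s

This is approximately 0.834% the speed of light.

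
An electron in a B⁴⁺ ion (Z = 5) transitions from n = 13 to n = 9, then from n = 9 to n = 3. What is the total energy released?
35.780934 eV

The energy levels of B⁴⁺ are E_n = -13.6057 × 5² / n² eV.

First transition (13 → 9):
ΔE₁ = |E_9 - E_13|
ΔE₁ = |-4.199290123457 - (-2.012677514793)| = 2.186612609 eV

Second transition (9 → 3):
ΔE₂ = |E_3 - E_9|
ΔE₂ = |-37.793611111111 - (-4.199290123457)| = 33.594320988 eV

Total energy released:
E_total = ΔE₁ + ΔE₂ = 2.186612609 + 33.594320988 = 35.780934 eV

Note: This equals the direct transition 13 → 3: 35.780934 eV ✓
Energy is conserved regardless of the path taken.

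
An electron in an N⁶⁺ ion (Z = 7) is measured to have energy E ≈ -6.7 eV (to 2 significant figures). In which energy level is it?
n = 10

The exact energy levels follow E_n = -13.6057 Z² / n² eV with Z = 7.

The measured value (-6.7 eV) is reported to only 2 significant figures, so we must test candidate n values and see which one matches to that precision.

Candidate energies:
  n = 8:  E = -13.6057 × 7² / 8² = -10.41686 eV
  n = 9:  E = -13.6057 × 7² / 9² = -8.23061 eV
  n = 10:  E = -13.6057 × 7² / 10² = -6.66679 eV  ← matches
  n = 11:  E = -13.6057 × 7² / 11² = -5.50975 eV
  n = 12:  E = -13.6057 × 7² / 12² = -4.62972 eV

Checking against the measurement of -6.7 eV (2 sig figs), only n = 10 agrees:
E_10 = -6.66679 eV, which rounds to -6.7 eV ✓

Therefore n = 10.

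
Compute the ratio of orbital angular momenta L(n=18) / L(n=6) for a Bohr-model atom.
3.000000

In the Bohr model, L_n = nℏ, so the ratio is purely the ratio of quantum numbers:

L_18/L_6 = 18ℏ / 6ℏ = 18/6 = 3.000000

The angular momentum scales linearly with n.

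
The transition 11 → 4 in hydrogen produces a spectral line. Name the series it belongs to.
Brackett series

The spectral series in hydrogen are named based on the final (lower) energy level:
- Lyman series: n_final = 1 (ultraviolet)
- Balmer series: n_final = 2 (visible/near-UV)
- Paschen series: n_final = 3 (infrared)
- Brackett series: n_final = 4 (infrared)
- Pfund series: n_final = 5 (far infrared)

Since this transition ends at n = 4, it belongs to the Brackett series.

For reference, this 11 → 4 line has photon energy
ΔE = 13.6057 eV × (1/4² - 1/11²) = 0.73791244835 eV,
corresponding to wavelength λ = hc/ΔE = 1239.84 eV·nm / 0.73791244835 eV = 1680.19933 nm in the infrared region.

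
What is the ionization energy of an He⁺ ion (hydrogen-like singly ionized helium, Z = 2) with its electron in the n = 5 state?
2.176912 eV

The ionization energy is the energy needed to remove the electron completely (n → ∞).

For a hydrogen-like ion with Z = 2, E_n = -13.6057 Z² / n² eV.

At n = 5: E_5 = -13.6057 × 2² / 5² = -2.176912000 eV
At n = ∞: E_∞ = 0 eV

Ionization energy = E_∞ - E_5 = 0 - (-2.176912000) = 2.176912000 eV
Ionization energy ≈ 2.176912 eV

This is also called the binding energy of the electron in state n = 5.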